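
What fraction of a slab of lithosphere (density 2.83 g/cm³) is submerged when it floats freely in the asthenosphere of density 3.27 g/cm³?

86.5%

Submerged fraction = ρ_obj/ρ_fluid = 2.83/3.27 = 86.5%.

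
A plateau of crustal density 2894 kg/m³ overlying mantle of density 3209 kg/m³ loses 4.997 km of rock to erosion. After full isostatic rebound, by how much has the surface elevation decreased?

Rebound u = e ρ_c/ρ_m = 4.997 km × 2894/3209 = 4.506 km.
Net surface drop = e − u = 4.997 km − 4.506 km = e (ρ_m − ρ_c)/ρ_m = 0.491 km.

0.491 km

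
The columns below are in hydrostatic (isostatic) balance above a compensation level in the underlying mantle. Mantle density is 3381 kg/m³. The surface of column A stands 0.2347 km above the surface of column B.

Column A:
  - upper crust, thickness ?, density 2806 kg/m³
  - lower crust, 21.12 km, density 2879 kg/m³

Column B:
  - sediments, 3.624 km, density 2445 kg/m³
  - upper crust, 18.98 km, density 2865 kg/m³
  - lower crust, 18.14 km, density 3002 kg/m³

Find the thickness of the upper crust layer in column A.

Take the compensation level at the base of the deeper column (depth z_c below the surface of column A) and equate Σ ρ_i t_i down to z_c; mantle fills any gap and the z_c terms cancel.
Column A: x×2806 + 21.12×2879 + (z_c − 21.12 − x)×3381
Column B: 0.2347×0 + 3.624×2445 + 18.98×2865 + 18.14×3002 + (z_c − 0.2347 − 40.744)×3381
The z_c×3381 term appears on both sides and cancels. Collect the known terms of each column as K = Σ(ρt)_known − 3381 × (depth of known layers): K_A = 60804.48 − 3381×21.12 = −10602.24; K_B = 117694.66 − 3381×(0.2347 + 40.744) = −20854.3247.
Balance: K_A − x×(3381 − 2806) = K_B, so x = (K_A − K_B)/(3381 − 2806) = 10252.1/575 = 17.8 km.

17.8 km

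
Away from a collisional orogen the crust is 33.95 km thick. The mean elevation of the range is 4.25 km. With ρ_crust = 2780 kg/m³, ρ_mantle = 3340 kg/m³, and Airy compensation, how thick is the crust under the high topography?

59.3 km

Root depth r = h ρ_c / (ρ_m − ρ_c) = 4.25 km × 2780 / 560 = 21.1 km.
Total thickness = T + h + r = 33.95 km + 4.25 km + 21.1 km = 59.3 km.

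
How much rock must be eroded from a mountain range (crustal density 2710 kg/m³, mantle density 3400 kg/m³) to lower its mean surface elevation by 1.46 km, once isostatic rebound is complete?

Net drop Δ = e − u = e − e ρ_c/ρ_m = e (ρ_m − ρ_c)/ρ_m.
e = Δ ρ_m/(ρ_m − ρ_c) = 1.46 km × 3400/690 = 7.19 km.

7.19 km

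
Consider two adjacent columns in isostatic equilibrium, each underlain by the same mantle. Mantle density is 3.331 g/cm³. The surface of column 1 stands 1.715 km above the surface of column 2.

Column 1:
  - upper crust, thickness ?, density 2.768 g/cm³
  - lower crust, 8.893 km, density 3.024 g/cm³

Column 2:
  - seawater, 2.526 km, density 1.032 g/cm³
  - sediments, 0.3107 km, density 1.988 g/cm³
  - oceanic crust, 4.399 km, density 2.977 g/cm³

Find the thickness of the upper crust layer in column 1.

Take the compensation level at the base of the deeper column (depth z_c below the surface of column 1) and equate Σ ρ_i t_i down to z_c; mantle fills any gap and the z_c terms cancel.
Column 1: x×2.768 + 8.893×3.024 + (z_c − 8.893 − x)×3.331
Column 2: 1.715×0 + 2.526×1.032 + 0.3107×1.988 + 4.399×2.977 + (z_c − 1.715 − 7.2357)×3.331
The z_c×3.331 term appears on both sides and cancels. Collect the known terms of each column as K = Σ(ρt)_known − 3.331 × (depth of known layers): K_1 = 26.892432 − 3.331×8.893 = −2.730151; K_2 = 16.3203266 − 3.331×(1.715 + 7.2357) = −13.4944551.
Balance: K_1 − x×(3.331 − 2.768) = K_2, so x = (K_1 − K_2)/(3.331 − 2.768) = 10.7643/0.563 = 19.1 km.

19.1 km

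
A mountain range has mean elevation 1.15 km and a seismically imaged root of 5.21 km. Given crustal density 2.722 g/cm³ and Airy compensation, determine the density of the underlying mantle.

3.32 g/cm³

Airy balance: ρ_c h = (ρ_m − ρ_c) r → ρ_m = ρ_c (1 + h/r).
ρ_m = 2.722 × (1 + 1.15 km/5.21 km) = 3.32 g/cm³.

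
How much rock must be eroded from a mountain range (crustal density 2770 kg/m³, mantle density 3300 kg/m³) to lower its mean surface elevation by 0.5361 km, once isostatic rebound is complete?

3.34 km

Net drop Δ = e − u = e − e ρ_c/ρ_m = e (ρ_m − ρ_c)/ρ_m.
e = Δ ρ_m/(ρ_m − ρ_c) = 0.5361 km × 3300/530 = 3.34 km.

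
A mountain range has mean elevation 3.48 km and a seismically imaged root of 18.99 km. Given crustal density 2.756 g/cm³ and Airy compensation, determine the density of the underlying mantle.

Airy balance: ρ_c h = (ρ_m − ρ_c) r → ρ_m = ρ_c (1 + h/r).
ρ_m = 2.756 × (1 + 3.48 km/18.99 km) = 3.26 g/cm³.

3.26 g/cm³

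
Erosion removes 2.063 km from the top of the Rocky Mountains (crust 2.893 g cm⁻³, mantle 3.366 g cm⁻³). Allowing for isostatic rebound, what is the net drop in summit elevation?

Rebound u = e ρ_c/ρ_m = 2.063 km × 2.893/3.366 = 1.773 km.
Net surface drop = e − u = 2.063 km − 1.773 km = e (ρ_m − ρ_c)/ρ_m = 0.29 km.

0.29 km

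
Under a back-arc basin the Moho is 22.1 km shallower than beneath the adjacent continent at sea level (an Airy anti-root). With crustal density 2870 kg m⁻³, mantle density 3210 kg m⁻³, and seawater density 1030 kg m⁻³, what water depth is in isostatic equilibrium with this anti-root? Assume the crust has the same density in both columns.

4.08 km

Replacing a thickness d of crust by seawater at the top must be balanced by replacing crust with mantle at the base: d (ρ_c − ρ_w) = a (ρ_m − ρ_c).
d = a (ρ_m − ρ_c)/(ρ_c − ρ_w) = 22.1 km × 340/1840 = 4.08 km.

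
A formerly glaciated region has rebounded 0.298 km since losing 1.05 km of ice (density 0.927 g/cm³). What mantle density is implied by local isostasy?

ρ_m = ρ_ice t / u = 0.927 × 1.05 km/0.298 km = 3.27 g/cm³.

3.27 g/cm³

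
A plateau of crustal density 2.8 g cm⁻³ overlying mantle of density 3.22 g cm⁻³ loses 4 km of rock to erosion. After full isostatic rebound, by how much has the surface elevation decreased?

0.522 km

Rebound u = e ρ_c/ρ_m = 4 km × 2.8/3.22 = 3.478 km.
Net surface drop = e − u = 4 km − 3.478 km = e (ρ_m − ρ_c)/ρ_m = 0.522 km.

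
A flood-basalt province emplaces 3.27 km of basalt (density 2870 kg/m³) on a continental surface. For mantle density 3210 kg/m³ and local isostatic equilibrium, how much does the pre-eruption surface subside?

2.92 km

Subaerial loading: s = t ρ_load / ρ_m.
s = 3.27 km × 2870/3210 = 2.92 km.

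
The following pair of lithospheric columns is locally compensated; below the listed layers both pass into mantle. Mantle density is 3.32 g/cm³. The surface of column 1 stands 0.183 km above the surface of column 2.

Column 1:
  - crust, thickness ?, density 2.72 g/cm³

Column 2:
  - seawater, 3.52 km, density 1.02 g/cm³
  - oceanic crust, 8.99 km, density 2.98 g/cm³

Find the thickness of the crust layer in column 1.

19.6 km

Take the compensation level at the base of the deeper column (depth z_c below the surface of column 1) and equate Σ ρ_i t_i down to z_c; mantle fills any gap and the z_c terms cancel.
Column 1: x×2.72 + (z_c − 0 − x)×3.32
Column 2: 0.183×0 + 3.52×1.02 + 8.99×2.98 + (z_c − 0.183 − 12.51)×3.32
The z_c×3.32 term appears on both sides and cancels. Collect the known terms of each column as K = Σ(ρt)_known − 3.32 × (depth of known layers): K_1 = 0 − 3.32×0 = 0; K_2 = 30.3806 − 3.32×(0.183 + 12.51) = −11.76016.
Balance: K_1 − x×(3.32 − 2.72) = K_2, so x = (K_1 − K_2)/(3.32 − 2.72) = 11.7602/0.6 = 19.6 km.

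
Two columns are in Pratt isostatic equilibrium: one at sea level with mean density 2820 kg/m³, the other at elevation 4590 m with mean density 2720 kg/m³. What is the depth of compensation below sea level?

125000 m

ρ_ref D = ρ (D + h) → D (ρ_ref − ρ) = ρ h.
D = ρ h/(ρ_ref − ρ) = 2720 × 4590 m/(2820 − 2720) = 125000 m.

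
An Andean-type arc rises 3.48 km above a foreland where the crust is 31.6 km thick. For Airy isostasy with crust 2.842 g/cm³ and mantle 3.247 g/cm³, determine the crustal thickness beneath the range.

59.5 km

Root depth r = h ρ_c / (ρ_m − ρ_c) = 3.48 km × 2.842 / 0.405 = 24.42 km.
Total thickness = T + h + r = 31.6 km + 3.48 km + 24.42 km = 59.5 km.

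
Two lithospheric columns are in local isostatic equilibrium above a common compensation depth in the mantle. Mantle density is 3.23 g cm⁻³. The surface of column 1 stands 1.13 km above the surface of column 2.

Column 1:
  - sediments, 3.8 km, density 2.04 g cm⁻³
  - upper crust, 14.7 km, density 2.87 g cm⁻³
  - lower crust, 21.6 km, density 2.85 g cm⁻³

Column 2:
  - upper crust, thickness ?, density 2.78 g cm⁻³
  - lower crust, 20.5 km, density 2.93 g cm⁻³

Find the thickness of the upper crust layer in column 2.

18.3 km

Take the compensation level at the base of the deeper column (depth z_c below the surface of column 1) and equate Σ ρ_i t_i down to z_c; mantle fills any gap and the z_c terms cancel.
Column 1: 3.8×2.04 + 14.7×2.87 + 21.6×2.85 + (z_c − 40.1)×3.23
Column 2: 1.13×0 + x×2.78 + 20.5×2.93 + (z_c − 1.13 − 20.5 − x)×3.23
The z_c×3.23 term appears on both sides and cancels. Collect the known terms of each column as K = Σ(ρt)_known − 3.23 × (depth of known layers): K_1 = 111.501 − 3.23×40.1 = −18.022; K_2 = 60.065 − 3.23×(1.13 + 20.5) = −9.7999.
Balance: K_1 = K_2 − x×(3.23 − 2.78), so x = (K_2 − K_1)/(3.23 − 2.78) = 8.2221/0.45 = 18.3 km.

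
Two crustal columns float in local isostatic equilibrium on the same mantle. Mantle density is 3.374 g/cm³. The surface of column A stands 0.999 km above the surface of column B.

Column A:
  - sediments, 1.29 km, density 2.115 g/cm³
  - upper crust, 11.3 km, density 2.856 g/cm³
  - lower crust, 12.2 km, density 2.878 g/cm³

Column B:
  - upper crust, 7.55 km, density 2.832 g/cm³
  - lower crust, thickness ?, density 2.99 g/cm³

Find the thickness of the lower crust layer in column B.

Take the compensation level at the base of the deeper column (depth z_c below the surface of column A) and equate Σ ρ_i t_i down to z_c; mantle fills any gap and the z_c terms cancel.
Column A: 1.29×2.115 + 11.3×2.856 + 12.2×2.878 + (z_c − 24.79)×3.374
Column B: 0.999×0 + 7.55×2.832 + x×2.99 + (z_c − 0.999 − 7.55 − x)×3.374
The z_c×3.374 term appears on both sides and cancels. Collect the known terms of each column as K = Σ(ρt)_known − 3.374 × (depth of known layers): K_A = 70.11275 − 3.374×24.79 = −13.52871; K_B = 21.3816 − 3.374×(0.999 + 7.55) = −7.462726.
Balance: K_A = K_B − x×(3.374 − 2.99), so x = (K_B − K_A)/(3.374 − 2.99) = 6.06598/0.384 = 15.8 km.

15.8 km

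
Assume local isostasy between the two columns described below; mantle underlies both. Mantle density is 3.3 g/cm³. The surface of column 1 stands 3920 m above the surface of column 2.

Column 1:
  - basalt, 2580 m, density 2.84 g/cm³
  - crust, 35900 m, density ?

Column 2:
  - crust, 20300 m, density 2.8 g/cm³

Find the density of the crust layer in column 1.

2.69 g/cm³

Take the compensation level at the base of the deeper column (depth z_c below the surface of column 1) and equate Σ ρ_i t_i down to z_c; mantle fills any gap and the z_c terms cancel.
Column 1: 2580×2.84 + 35900×ρ + (z_c − 38480)×3.3
Column 2: 3920×0 + 20300×2.8 + (z_c − 3920 − 20300)×3.3
The z_c×3.3 term appears on both sides and cancels. Collect the known terms of each column as K = Σ(ρt)_known − 3.3 × (depth of known layers): K_1 = 7327.2 − 3.3×38480 = −119656.8; K_2 = 56840 − 3.3×(3920 + 20300) = −23086.
Balance: K_1 + 35900×ρ = K_2, so ρ = (K_2 − K_1)/35900 = 96570.8/35900 = 2.69 g/cm³.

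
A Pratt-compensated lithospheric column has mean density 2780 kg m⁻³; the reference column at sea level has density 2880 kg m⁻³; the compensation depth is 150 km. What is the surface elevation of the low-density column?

ρ_ref D = ρ (D + h) → h = D (ρ_ref − ρ)/ρ.
h = 150 km × (2880 − 2780)/2780 = 5.4 km.

5.4 km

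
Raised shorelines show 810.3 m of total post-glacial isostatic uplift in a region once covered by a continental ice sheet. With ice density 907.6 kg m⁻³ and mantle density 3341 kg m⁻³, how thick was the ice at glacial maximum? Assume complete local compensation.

2980 m

u = t ρ_ice/ρ_m → t = u ρ_m/ρ_ice = 810.3 m × 3341/907.6 = 2980 m.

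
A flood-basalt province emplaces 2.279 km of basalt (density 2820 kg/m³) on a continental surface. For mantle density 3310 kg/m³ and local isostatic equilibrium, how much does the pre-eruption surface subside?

1.94 km

Subaerial loading: s = t ρ_load / ρ_m.
s = 2.279 km × 2820/3310 = 1.94 km.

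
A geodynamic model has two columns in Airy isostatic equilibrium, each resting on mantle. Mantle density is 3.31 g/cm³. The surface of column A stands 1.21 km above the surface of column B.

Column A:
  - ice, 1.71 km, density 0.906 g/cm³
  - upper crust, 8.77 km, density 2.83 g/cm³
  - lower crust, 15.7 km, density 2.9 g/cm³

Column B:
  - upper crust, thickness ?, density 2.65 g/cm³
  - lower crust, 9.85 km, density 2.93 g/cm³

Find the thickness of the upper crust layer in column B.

10.6 km

Take the compensation level at the base of the deeper column (depth z_c below the surface of column A) and equate Σ ρ_i t_i down to z_c; mantle fills any gap and the z_c terms cancel.
Column A: 1.71×0.906 + 8.77×2.83 + 15.7×2.9 + (z_c − 26.18)×3.31
Column B: 1.21×0 + x×2.65 + 9.85×2.93 + (z_c − 1.21 − 9.85 − x)×3.31
The z_c×3.31 term appears on both sides and cancels. Collect the known terms of each column as K = Σ(ρt)_known − 3.31 × (depth of known layers): K_A = 71.89836 − 3.31×26.18 = −14.75744; K_B = 28.8605 − 3.31×(1.21 + 9.85) = −7.7481.
Balance: K_A = K_B − x×(3.31 − 2.65), so x = (K_B − K_A)/(3.31 − 2.65) = 7.00934/0.66 = 10.6 km.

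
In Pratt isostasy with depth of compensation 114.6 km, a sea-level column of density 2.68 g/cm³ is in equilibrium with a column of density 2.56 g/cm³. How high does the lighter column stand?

5.37 km

ρ_ref D = ρ (D + h) → h = D (ρ_ref − ρ)/ρ.
h = 114.6 km × (2.68 − 2.56)/2.56 = 5.37 km.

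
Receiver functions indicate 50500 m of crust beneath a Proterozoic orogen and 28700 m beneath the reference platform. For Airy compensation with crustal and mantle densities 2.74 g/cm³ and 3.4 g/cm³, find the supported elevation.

4230 m

Excess crust Δ = 50500 m − 28700 m = 21800 m, split between elevation h and root r with h + r = Δ.
Airy balance ρ_c h = (ρ_m − ρ_c) r gives r = h ρ_c/(ρ_m − ρ_c), so h (1 + ρ_c/(ρ_m − ρ_c)) = Δ, i.e. h = Δ (ρ_m − ρ_c)/ρ_m.
h = 21800 m × 0.66/3.4 = 4230 m.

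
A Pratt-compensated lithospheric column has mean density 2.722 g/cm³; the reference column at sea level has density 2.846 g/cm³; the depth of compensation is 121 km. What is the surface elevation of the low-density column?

ρ_ref D = ρ (D + h) → h = D (ρ_ref − ρ)/ρ.
h = 121 km × (2.846 − 2.722)/2.722 = 5.51 km.

5.51 km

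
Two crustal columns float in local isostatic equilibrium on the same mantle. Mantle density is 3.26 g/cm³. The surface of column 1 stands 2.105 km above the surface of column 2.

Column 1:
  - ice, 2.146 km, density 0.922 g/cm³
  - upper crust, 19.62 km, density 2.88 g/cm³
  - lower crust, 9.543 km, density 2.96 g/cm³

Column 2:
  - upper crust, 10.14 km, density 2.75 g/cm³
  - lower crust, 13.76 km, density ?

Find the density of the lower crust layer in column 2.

Take the compensation level at the base of the deeper column (depth z_c below the surface of column 1) and equate Σ ρ_i t_i down to z_c; mantle fills any gap and the z_c terms cancel.
Column 1: 2.146×0.922 + 19.62×2.88 + 9.543×2.96 + (z_c − 31.309)×3.26
Column 2: 2.105×0 + 10.14×2.75 + 13.76×ρ + (z_c − 2.105 − 23.9)×3.26
The z_c×3.26 term appears on both sides and cancels. Collect the known terms of each column as K = Σ(ρt)_known − 3.26 × (depth of known layers): K_1 = 86.731492 − 3.26×31.309 = −15.335848; K_2 = 27.885 − 3.26×(2.105 + 23.9) = −56.8913.
Balance: K_1 = K_2 + 13.76×ρ, so ρ = (K_1 − K_2)/13.76 = 41.5555/13.76 = 3.02 g/cm³.

3.02 g/cm³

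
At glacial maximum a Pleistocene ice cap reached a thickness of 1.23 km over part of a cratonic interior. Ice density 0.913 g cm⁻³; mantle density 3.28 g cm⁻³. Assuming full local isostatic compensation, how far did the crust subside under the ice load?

0.342 km

Balancing pressure at the compensation depth: the ice load ρ_ice t is balanced by mantle displaced below, ρ_m s.
s = t ρ_ice / ρ_m = 1.23 km × 0.913/3.28 = 0.342 km.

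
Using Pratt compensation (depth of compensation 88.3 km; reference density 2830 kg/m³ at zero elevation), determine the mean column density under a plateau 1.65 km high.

Pratt balance: ρ_ref D = ρ (D + h).
ρ = ρ_ref D/(D + h) = 2830 × 88.3 km/(88.3 km + 1.65 km) = 2780 kg/m³.

2780 kg/m³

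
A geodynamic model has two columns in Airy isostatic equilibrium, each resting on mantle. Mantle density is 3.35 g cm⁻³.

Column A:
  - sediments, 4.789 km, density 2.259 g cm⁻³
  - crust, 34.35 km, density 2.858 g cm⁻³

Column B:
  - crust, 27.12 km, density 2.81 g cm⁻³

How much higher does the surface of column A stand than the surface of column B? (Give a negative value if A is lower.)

For any compensation level in the mantle, the mantle terms cancel and isostasy reduces to e = (Σt_A − Σt_B) − (Σ(ρt)_A − Σ(ρt)_B) / ρ_m.
Σt_A = 39.139 km; Σt_B = 27.12 km; Σ(ρt)_A = 108.990651; Σ(ρt)_B = 76.2072 (in km·g cm⁻³).
e = (39.139 − 27.12) − (108.990651 − 76.2072) / 3.35 = 2.23 km.

2.23 km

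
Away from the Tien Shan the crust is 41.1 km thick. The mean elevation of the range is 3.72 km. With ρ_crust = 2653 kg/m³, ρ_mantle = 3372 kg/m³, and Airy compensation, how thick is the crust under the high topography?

Root depth r = h ρ_c / (ρ_m − ρ_c) = 3.72 km × 2653 / 719 = 13.73 km.
Total thickness = T + h + r = 41.1 km + 3.72 km + 13.73 km = 58.5 km.

58.5 km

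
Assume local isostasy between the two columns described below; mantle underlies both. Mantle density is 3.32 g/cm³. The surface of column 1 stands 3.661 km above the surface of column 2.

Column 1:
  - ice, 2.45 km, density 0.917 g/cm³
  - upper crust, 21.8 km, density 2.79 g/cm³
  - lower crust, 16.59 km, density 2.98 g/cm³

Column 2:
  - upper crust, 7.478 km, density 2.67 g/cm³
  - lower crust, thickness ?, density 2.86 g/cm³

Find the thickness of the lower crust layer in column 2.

Take the compensation level at the base of the deeper column (depth z_c below the surface of column 1) and equate Σ ρ_i t_i down to z_c; mantle fills any gap and the z_c terms cancel.
Column 1: 2.45×0.917 + 21.8×2.79 + 16.59×2.98 + (z_c − 40.84)×3.32
Column 2: 3.661×0 + 7.478×2.67 + x×2.86 + (z_c − 3.661 − 7.478 − x)×3.32
The z_c×3.32 term appears on both sides and cancels. Collect the known terms of each column as K = Σ(ρt)_known − 3.32 × (depth of known layers): K_1 = 112.50685 − 3.32×40.84 = −23.08195; K_2 = 19.96626 − 3.32×(3.661 + 7.478) = −17.01522.
Balance: K_1 = K_2 − x×(3.32 − 2.86), so x = (K_2 − K_1)/(3.32 − 2.86) = 6.06673/0.46 = 13.2 km.

13.2 km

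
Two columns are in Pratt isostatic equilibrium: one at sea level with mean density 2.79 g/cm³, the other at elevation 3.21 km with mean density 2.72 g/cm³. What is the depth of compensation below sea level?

ρ_ref D = ρ (D + h) → D (ρ_ref − ρ) = ρ h.
D = ρ h/(ρ_ref − ρ) = 2.72 × 3.21 km/(2.79 − 2.72) = 125 km.

125 km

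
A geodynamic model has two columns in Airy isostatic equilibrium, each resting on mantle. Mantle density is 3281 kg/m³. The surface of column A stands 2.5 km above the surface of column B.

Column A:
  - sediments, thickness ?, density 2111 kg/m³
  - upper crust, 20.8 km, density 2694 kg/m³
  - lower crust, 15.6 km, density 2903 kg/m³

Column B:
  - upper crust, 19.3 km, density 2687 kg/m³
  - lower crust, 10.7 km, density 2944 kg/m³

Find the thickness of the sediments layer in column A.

4.42 km

Take the compensation level at the base of the deeper column (depth z_c below the surface of column A) and equate Σ ρ_i t_i down to z_c; mantle fills any gap and the z_c terms cancel.
Column A: x×2111 + 20.8×2694 + 15.6×2903 + (z_c − 36.4 − x)×3281
Column B: 2.5×0 + 19.3×2687 + 10.7×2944 + (z_c − 2.5 − 30)×3281
The z_c×3281 term appears on both sides and cancels. Collect the known terms of each column as K = Σ(ρt)_known − 3281 × (depth of known layers): K_A = 101322 − 3281×36.4 = −18106.4; K_B = 83359.9 − 3281×(2.5 + 30) = −23272.6.
Balance: K_A − x×(3281 − 2111) = K_B, so x = (K_A − K_B)/(3281 − 2111) = 5166.2/1170 = 4.42 km.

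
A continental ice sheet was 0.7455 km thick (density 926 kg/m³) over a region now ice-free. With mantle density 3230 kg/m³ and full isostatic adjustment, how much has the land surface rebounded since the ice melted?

0.214 km

Removing the load lets mantle flow back in; uplift u satisfies ρ_ice t = ρ_m u.
u = t ρ_ice/ρ_m = 0.7455 km × 926/3230 = 0.214 km.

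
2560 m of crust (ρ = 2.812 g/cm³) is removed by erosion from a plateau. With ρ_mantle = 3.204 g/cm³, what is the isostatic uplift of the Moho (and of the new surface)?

2250 m

Unloading: uplift u = e ρ_c/ρ_m = 2560 m × 2.812/3.204 = 2250 m.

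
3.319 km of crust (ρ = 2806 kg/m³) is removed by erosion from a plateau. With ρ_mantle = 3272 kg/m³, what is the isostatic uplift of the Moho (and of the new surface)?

2.85 km

Unloading: uplift u = e ρ_c/ρ_m = 3.319 km × 2806/3272 = 2.85 km.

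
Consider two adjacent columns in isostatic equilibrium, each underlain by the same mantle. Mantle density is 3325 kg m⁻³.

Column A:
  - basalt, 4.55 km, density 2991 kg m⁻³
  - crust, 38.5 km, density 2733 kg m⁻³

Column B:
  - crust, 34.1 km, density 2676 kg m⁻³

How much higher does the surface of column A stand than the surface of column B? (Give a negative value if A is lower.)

0.656 km

For any compensation level in the mantle, the mantle terms cancel and isostasy reduces to e = (Σt_A − Σt_B) − (Σ(ρt)_A − Σ(ρt)_B) / ρ_m.
Σt_A = 43.05 km; Σt_B = 34.1 km; Σ(ρt)_A = 118829.55; Σ(ρt)_B = 91251.6 (in km·kg m⁻³).
e = (43.05 − 34.1) − (118829.55 − 91251.6) / 3325 = 0.656 km.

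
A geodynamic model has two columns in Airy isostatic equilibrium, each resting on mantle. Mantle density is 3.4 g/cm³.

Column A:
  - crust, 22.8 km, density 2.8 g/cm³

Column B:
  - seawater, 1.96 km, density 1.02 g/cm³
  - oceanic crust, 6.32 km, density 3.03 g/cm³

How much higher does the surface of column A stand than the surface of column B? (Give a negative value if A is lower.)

For any compensation level in the mantle, the mantle terms cancel and isostasy reduces to e = (Σt_A − Σt_B) − (Σ(ρt)_A − Σ(ρt)_B) / ρ_m.
Σt_A = 22.8 km; Σt_B = 8.28 km; Σ(ρt)_A = 63.84; Σ(ρt)_B = 21.1488 (in km·g/cm³).
e = (22.8 − 8.28) − (63.84 − 21.1488) / 3.4 = 1.96 km.

1.96 km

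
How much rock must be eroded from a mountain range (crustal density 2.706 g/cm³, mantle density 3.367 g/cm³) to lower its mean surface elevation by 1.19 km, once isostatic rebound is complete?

Net drop Δ = e − u = e − e ρ_c/ρ_m = e (ρ_m − ρ_c)/ρ_m.
e = Δ ρ_m/(ρ_m − ρ_c) = 1.19 km × 3.367/0.661 = 6.06 km.

6.06 km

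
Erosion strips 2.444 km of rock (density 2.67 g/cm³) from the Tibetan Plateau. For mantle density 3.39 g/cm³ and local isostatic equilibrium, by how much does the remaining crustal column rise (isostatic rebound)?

1.92 km

Unloading: uplift u = e ρ_c/ρ_m = 2.444 km × 2.67/3.39 = 1.92 km.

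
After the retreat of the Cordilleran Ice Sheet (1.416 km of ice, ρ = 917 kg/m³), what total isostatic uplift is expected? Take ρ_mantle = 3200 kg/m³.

0.406 km

Removing the load lets mantle flow back in; uplift u satisfies ρ_ice t = ρ_m u.
u = t ρ_ice/ρ_m = 1.416 km × 917/3200 = 0.406 km.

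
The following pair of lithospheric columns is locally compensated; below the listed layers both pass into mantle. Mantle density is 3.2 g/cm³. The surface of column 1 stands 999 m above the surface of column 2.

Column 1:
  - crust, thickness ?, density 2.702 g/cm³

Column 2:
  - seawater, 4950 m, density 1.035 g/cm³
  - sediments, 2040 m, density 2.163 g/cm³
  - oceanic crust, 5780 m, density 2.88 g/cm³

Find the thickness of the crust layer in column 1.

35900 m

Take the compensation level at the base of the deeper column (depth z_c below the surface of column 1) and equate Σ ρ_i t_i down to z_c; mantle fills any gap and the z_c terms cancel.
Column 1: x×2.702 + (z_c − 0 − x)×3.2
Column 2: 999×0 + 4950×1.035 + 2040×2.163 + 5780×2.88 + (z_c − 999 − 12770)×3.2
The z_c×3.2 term appears on both sides and cancels. Collect the known terms of each column as K = Σ(ρt)_known − 3.2 × (depth of known layers): K_1 = 0 − 3.2×0 = 0; K_2 = 26182.17 − 3.2×(999 + 12770) = −17878.63.
Balance: K_1 − x×(3.2 − 2.702) = K_2, so x = (K_1 − K_2)/(3.2 − 2.702) = 17878.6/0.498 = 35900 m.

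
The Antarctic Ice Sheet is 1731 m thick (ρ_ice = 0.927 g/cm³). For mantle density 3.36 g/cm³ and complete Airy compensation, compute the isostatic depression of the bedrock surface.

In Airy isostatic equilibrium: the ice load ρ_ice t is balanced by mantle displaced below, ρ_m s.
s = t ρ_ice / ρ_m = 1731 m × 0.927/3.36 = 478 m.

478 m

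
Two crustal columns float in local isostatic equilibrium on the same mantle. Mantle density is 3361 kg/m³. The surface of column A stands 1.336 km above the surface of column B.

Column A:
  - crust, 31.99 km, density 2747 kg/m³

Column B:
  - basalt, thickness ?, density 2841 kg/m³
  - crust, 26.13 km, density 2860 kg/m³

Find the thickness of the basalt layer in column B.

Take the compensation level at the base of the deeper column (depth z_c below the surface of column A) and equate Σ ρ_i t_i down to z_c; mantle fills any gap and the z_c terms cancel.
Column A: 31.99×2747 + (z_c − 31.99)×3361
Column B: 1.336×0 + x×2841 + 26.13×2860 + (z_c − 1.336 − 26.13 − x)×3361
The z_c×3361 term appears on both sides and cancels. Collect the known terms of each column as K = Σ(ρt)_known − 3361 × (depth of known layers): K_A = 87876.53 − 3361×31.99 = −19641.86; K_B = 74731.8 − 3361×(1.336 + 26.13) = −17581.426.
Balance: K_A = K_B − x×(3361 − 2841), so x = (K_B − K_A)/(3361 − 2841) = 2060.43/520 = 3.96 km.

3.96 km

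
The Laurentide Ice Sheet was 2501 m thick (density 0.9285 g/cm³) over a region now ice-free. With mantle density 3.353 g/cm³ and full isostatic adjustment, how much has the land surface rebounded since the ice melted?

Removing the load lets mantle flow back in; uplift u satisfies ρ_ice t = ρ_m u.
u = t ρ_ice/ρ_m = 2501 m × 0.9285/3.353 = 693 m.

693 m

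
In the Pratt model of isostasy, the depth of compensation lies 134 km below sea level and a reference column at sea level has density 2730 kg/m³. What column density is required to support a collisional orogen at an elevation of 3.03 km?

2670 kg/m³

Pratt balance: ρ_ref D = ρ (D + h).
ρ = ρ_ref D/(D + h) = 2730 × 134 km/(134 km + 3.03 km) = 2670 kg/m³.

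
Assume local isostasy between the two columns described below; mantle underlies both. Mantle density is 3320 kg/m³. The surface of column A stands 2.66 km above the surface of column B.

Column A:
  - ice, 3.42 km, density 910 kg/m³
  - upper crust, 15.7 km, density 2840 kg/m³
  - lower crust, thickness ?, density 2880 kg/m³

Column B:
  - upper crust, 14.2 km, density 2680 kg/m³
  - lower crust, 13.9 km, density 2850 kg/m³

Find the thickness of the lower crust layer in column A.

Take the compensation level at the base of the deeper column (depth z_c below the surface of column A) and equate Σ ρ_i t_i down to z_c; mantle fills any gap and the z_c terms cancel.
Column A: 3.42×910 + 15.7×2840 + x×2880 + (z_c − 19.12 − x)×3320
Column B: 2.66×0 + 14.2×2680 + 13.9×2850 + (z_c − 2.66 − 28.1)×3320
The z_c×3320 term appears on both sides and cancels. Collect the known terms of each column as K = Σ(ρt)_known − 3320 × (depth of known layers): K_A = 47700.2 − 3320×19.12 = −15778.2; K_B = 77671 − 3320×(2.66 + 28.1) = −24452.2.
Balance: K_A − x×(3320 − 2880) = K_B, so x = (K_A − K_B)/(3320 − 2880) = 8674/440 = 19.7 km.

19.7 km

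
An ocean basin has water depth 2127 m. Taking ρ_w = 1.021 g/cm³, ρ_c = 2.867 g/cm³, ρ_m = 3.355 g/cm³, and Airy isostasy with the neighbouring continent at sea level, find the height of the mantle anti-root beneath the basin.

By Archimedes' principle applied to the lithosphere: replacing crust with seawater at the top is compensated by replacing crust with mantle at the base: d (ρ_c − ρ_w) = a (ρ_m − ρ_c).
a = d (ρ_c − ρ_w)/(ρ_m − ρ_c) = 2127 m × 1.846/0.488 = 8050 m.

8050 m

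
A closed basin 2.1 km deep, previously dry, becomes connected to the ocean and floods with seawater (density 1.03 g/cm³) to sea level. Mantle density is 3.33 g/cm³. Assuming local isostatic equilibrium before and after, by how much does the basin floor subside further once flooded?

After flooding the water column is d + s deep. Its weight must equal the weight of mantle displaced by the extra subsidence s: (d + s) ρ_w = s ρ_m.
s = d ρ_w / (ρ_m − ρ_w) = 2.1 km × 1.03/(3.33 − 1.03) = 0.94 km.

0.94 km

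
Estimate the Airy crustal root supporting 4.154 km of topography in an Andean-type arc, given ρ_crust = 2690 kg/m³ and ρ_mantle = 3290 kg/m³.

By Archimedes' principle applied to the lithosphere: the weight of the topography is balanced by the buoyancy of the root, ρ_c h = (ρ_m − ρ_c) r.
r = h · ρ_c / (ρ_m − ρ_c) = 4.154 km × 2690 / (3290 − 2690) = 18.6 km.

18.6 km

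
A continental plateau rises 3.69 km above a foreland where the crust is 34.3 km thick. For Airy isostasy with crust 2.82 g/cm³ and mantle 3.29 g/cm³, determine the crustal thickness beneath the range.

Root depth r = h ρ_c / (ρ_m − ρ_c) = 3.69 km × 2.82 / 0.47 = 22.14 km.
Total thickness = T + h + r = 34.3 km + 3.69 km + 22.14 km = 60.1 km.

60.1 km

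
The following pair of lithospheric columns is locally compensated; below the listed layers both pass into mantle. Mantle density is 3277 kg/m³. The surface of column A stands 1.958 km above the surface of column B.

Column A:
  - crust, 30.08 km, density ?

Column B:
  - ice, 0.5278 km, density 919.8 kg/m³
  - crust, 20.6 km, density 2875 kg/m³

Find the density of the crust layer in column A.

Take the compensation level at the base of the deeper column (depth z_c below the surface of column A) and equate Σ ρ_i t_i down to z_c; mantle fills any gap and the z_c terms cancel.
Column A: 30.08×ρ + (z_c − 30.08)×3277
Column B: 1.958×0 + 0.5278×919.8 + 20.6×2875 + (z_c − 1.958 − 21.1278)×3277
The z_c×3277 term appears on both sides and cancels. Collect the known terms of each column as K = Σ(ρt)_known − 3277 × (depth of known layers): K_A = 0 − 3277×30.08 = −98572.16; K_B = 59710.4704 − 3277×(1.958 + 21.1278) = −15941.6962.
Balance: K_A + 30.08×ρ = K_B, so ρ = (K_B − K_A)/30.08 = 82630.5/30.08 = 2750 kg/m³.

2750 kg/m³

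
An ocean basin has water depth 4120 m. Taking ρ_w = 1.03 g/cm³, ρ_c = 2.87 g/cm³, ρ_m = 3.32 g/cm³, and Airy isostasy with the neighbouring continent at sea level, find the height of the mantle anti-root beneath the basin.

16800 m

Isostatic balance requires: replacing crust with seawater at the top is compensated by replacing crust with mantle at the base: d (ρ_c − ρ_w) = a (ρ_m − ρ_c).
a = d (ρ_c − ρ_w)/(ρ_m − ρ_c) = 4120 m × 1.84/0.45 = 16800 m.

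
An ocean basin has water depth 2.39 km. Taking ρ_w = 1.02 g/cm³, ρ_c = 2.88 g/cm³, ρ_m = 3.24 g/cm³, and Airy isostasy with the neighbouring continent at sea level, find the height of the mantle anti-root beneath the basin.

In Airy isostatic equilibrium: replacing crust with seawater at the top is compensated by replacing crust with mantle at the base: d (ρ_c − ρ_w) = a (ρ_m − ρ_c).
a = d (ρ_c − ρ_w)/(ρ_m − ρ_c) = 2.39 km × 1.86/0.36 = 12.3 km.

12.3 km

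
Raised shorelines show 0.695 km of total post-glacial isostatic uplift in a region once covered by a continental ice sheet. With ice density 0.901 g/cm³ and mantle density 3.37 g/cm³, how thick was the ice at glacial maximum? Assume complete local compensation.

u = t ρ_ice/ρ_m → t = u ρ_m/ρ_ice = 0.695 km × 3.37/0.901 = 2.6 km.

2.6 km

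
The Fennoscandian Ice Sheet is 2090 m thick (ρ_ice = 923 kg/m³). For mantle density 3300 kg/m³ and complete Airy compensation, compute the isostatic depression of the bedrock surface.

Isostatic balance requires: the ice load ρ_ice t is balanced by mantle displaced below, ρ_m s.
s = t ρ_ice / ρ_m = 2090 m × 923/3300 = 585 m.

585 m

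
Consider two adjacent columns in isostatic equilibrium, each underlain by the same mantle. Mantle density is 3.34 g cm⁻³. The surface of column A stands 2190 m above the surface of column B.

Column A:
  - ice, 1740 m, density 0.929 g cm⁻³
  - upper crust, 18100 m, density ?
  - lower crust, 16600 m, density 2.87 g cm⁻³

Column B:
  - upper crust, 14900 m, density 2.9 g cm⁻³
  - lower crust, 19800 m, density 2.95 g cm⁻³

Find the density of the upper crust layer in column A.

Take the compensation level at the base of the deeper column (depth z_c below the surface of column A) and equate Σ ρ_i t_i down to z_c; mantle fills any gap and the z_c terms cancel.
Column A: 1740×0.929 + 18100×ρ + 16600×2.87 + (z_c − 36440)×3.34
Column B: 2190×0 + 14900×2.9 + 19800×2.95 + (z_c − 2190 − 34700)×3.34
The z_c×3.34 term appears on both sides and cancels. Collect the known terms of each column as K = Σ(ρt)_known − 3.34 × (depth of known layers): K_A = 49258.46 − 3.34×36440 = −72451.14; K_B = 101620 − 3.34×(2190 + 34700) = −21592.6.
Balance: K_A + 18100×ρ = K_B, so ρ = (K_B − K_A)/18100 = 50858.5/18100 = 2.81 g cm⁻³.

2.81 g cm⁻³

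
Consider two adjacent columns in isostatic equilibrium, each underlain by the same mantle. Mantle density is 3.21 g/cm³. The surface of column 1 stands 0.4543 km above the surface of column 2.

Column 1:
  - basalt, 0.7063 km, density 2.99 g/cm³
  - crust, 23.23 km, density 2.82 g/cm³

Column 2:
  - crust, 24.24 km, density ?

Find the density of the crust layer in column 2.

Take the compensation level at the base of the deeper column (depth z_c below the surface of column 1) and equate Σ ρ_i t_i down to z_c; mantle fills any gap and the z_c terms cancel.
Column 1: 0.7063×2.99 + 23.23×2.82 + (z_c − 23.9363)×3.21
Column 2: 0.4543×0 + 24.24×ρ + (z_c − 0.4543 − 24.24)×3.21
The z_c×3.21 term appears on both sides and cancels. Collect the known terms of each column as K = Σ(ρt)_known − 3.21 × (depth of known layers): K_1 = 67.620437 − 3.21×23.9363 = −9.215086; K_2 = 0 − 3.21×(0.4543 + 24.24) = −79.268703.
Balance: K_1 = K_2 + 24.24×ρ, so ρ = (K_1 − K_2)/24.24 = 70.0536/24.24 = 2.89 g/cm³.

2.89 g/cm³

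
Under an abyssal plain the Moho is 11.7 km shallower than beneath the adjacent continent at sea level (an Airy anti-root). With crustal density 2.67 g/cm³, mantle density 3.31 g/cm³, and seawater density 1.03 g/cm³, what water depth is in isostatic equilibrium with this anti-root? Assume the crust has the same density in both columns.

Replacing a thickness d of crust by seawater at the top must be balanced by replacing crust with mantle at the base: d (ρ_c − ρ_w) = a (ρ_m − ρ_c).
d = a (ρ_m − ρ_c)/(ρ_c − ρ_w) = 11.7 km × 0.64/1.64 = 4.57 km.

4.57 km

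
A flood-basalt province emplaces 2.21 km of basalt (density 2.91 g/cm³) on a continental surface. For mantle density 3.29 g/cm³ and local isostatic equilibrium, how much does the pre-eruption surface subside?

1.95 km

Subaerial loading: s = t ρ_load / ρ_m.
s = 2.21 km × 2.91/3.29 = 1.95 km.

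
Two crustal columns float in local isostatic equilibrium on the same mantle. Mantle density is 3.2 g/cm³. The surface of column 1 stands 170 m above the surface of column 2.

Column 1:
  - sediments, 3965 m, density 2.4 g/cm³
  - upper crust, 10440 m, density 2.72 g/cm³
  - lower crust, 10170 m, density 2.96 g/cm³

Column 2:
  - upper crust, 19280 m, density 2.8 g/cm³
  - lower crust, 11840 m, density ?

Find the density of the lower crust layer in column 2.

Take the compensation level at the base of the deeper column (depth z_c below the surface of column 1) and equate Σ ρ_i t_i down to z_c; mantle fills any gap and the z_c terms cancel.
Column 1: 3965×2.4 + 10440×2.72 + 10170×2.96 + (z_c − 24575)×3.2
Column 2: 170×0 + 19280×2.8 + 11840×ρ + (z_c − 170 − 31120)×3.2
The z_c×3.2 term appears on both sides and cancels. Collect the known terms of each column as K = Σ(ρt)_known − 3.2 × (depth of known layers): K_1 = 68016 − 3.2×24575 = −10624; K_2 = 53984 − 3.2×(170 + 31120) = −46144.
Balance: K_1 = K_2 + 11840×ρ, so ρ = (K_1 − K_2)/11840 = 35520/11840 = 3 g/cm³.

3 g/cm³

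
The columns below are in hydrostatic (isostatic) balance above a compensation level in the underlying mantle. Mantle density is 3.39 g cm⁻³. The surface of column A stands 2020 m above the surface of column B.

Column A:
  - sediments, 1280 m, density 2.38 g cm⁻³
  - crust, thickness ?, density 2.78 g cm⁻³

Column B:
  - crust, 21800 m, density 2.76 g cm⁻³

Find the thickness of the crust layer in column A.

31600 m

Take the compensation level at the base of the deeper column (depth z_c below the surface of column A) and equate Σ ρ_i t_i down to z_c; mantle fills any gap and the z_c terms cancel.
Column A: 1280×2.38 + x×2.78 + (z_c − 1280 − x)×3.39
Column B: 2020×0 + 21800×2.76 + (z_c − 2020 − 21800)×3.39
The z_c×3.39 term appears on both sides and cancels. Collect the known terms of each column as K = Σ(ρt)_known − 3.39 × (depth of known layers): K_A = 3046.4 − 3.39×1280 = −1292.8; K_B = 60168 − 3.39×(2020 + 21800) = −20581.8.
Balance: K_A − x×(3.39 − 2.78) = K_B, so x = (K_A − K_B)/(3.39 − 2.78) = 19289/0.61 = 31600 m.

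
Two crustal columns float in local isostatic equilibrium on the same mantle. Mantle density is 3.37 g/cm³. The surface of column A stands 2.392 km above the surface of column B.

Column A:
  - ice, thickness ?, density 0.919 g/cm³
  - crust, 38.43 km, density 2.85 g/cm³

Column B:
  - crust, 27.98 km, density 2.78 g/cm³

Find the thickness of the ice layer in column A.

Take the compensation level at the base of the deeper column (depth z_c below the surface of column A) and equate Σ ρ_i t_i down to z_c; mantle fills any gap and the z_c terms cancel.
Column A: x×0.919 + 38.43×2.85 + (z_c − 38.43 − x)×3.37
Column B: 2.392×0 + 27.98×2.78 + (z_c − 2.392 − 27.98)×3.37
The z_c×3.37 term appears on both sides and cancels. Collect the known terms of each column as K = Σ(ρt)_known − 3.37 × (depth of known layers): K_A = 109.5255 − 3.37×38.43 = −19.9836; K_B = 77.7844 − 3.37×(2.392 + 27.98) = −24.56924.
Balance: K_A − x×(3.37 − 0.919) = K_B, so x = (K_A − K_B)/(3.37 − 0.919) = 4.58564/2.451 = 1.87 km.

1.87 km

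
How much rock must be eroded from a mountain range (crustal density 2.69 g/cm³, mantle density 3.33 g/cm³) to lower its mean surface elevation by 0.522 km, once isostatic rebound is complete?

2.72 km

Net drop Δ = e − u = e − e ρ_c/ρ_m = e (ρ_m − ρ_c)/ρ_m.
e = Δ ρ_m/(ρ_m − ρ_c) = 0.522 km × 3.33/0.64 = 2.72 km.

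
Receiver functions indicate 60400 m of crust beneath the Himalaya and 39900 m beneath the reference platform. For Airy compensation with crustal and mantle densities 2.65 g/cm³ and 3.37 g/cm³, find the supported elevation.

Excess crust Δ = 60400 m − 39900 m = 20500 m, split between elevation h and root r with h + r = Δ.
Airy balance ρ_c h = (ρ_m − ρ_c) r gives r = h ρ_c/(ρ_m − ρ_c), so h (1 + ρ_c/(ρ_m − ρ_c)) = Δ, i.e. h = Δ (ρ_m − ρ_c)/ρ_m.
h = 20500 m × 0.72/3.37 = 4380 m.

4380 m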